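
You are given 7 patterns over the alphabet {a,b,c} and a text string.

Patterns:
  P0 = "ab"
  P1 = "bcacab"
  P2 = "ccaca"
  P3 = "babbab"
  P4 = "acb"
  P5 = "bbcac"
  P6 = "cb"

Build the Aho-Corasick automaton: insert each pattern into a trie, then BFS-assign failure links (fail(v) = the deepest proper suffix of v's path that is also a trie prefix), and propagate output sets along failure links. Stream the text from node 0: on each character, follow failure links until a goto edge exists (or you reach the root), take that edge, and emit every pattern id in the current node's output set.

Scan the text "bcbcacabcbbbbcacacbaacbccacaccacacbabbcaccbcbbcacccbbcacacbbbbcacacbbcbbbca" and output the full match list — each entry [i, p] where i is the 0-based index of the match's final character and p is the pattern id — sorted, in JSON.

Build:
Trie (insert patterns):
  n0 'ε': a→1 b→3 c→9
  n1 'a': b→2 c→19
  n2 'ab': ·  ←P0
  n3 'b': a→14 b→21 c→4
  n4 'bc': a→5
  n5 'bca': c→6
  n6 'bcac': a→7
  n7 'bcaca': b→8
  n8 'bcacab': ·  ←P1
  n9 'c': b→25 c→10
  n10 'cc': a→11
  n11 'cca': c→12
  n12 'ccac': a→13
  n13 'ccaca': ·  ←P2
  n14 'ba': b→15
  n15 'bab': b→16
  n16 'babb': a→17
  n17 'babba': b→18
  n18 'babbab': ·  ←P3
  n19 'ac': b→20
  n20 'acb': ·  ←P4
  n21 'bb': c→22
  n22 'bbc': a→23
  n23 'bbca': c→24
  n24 'bbcac': ·  ←P5
  n25 'cb': ·  ←P6

BFS fail/out derivation:
  fail(1) 'a': from fail(0)=0 chase 'a': 0 ⇒ 0;  out=∅∪out(0)=∅
  fail(3) 'b': from fail(0)=0 chase 'b': 0 ⇒ 0;  out=∅∪out(0)=∅
  fail(9) 'c': from fail(0)=0 chase 'c': 0 ⇒ 0;  out=∅∪out(0)=∅
  fail(2) 'ab': from fail(1)=0 chase 'b': 0 ⇒ 3;  out={0}∪out(3)={0}
  fail(4) 'bc': from fail(3)=0 chase 'c': 0 ⇒ 9;  out=∅∪out(9)=∅
  fail(10) 'cc': from fail(9)=0 chase 'c': 0 ⇒ 9;  out=∅∪out(9)=∅
  fail(14) 'ba': from fail(3)=0 chase 'a': 0 ⇒ 1;  out=∅∪out(1)=∅
  fail(19) 'ac': from fail(1)=0 chase 'c': 0 ⇒ 9;  out=∅∪out(9)=∅
  fail(21) 'bb': from fail(3)=0 chase 'b': 0 ⇒ 3;  out=∅∪out(3)=∅
  fail(25) 'cb': from fail(9)=0 chase 'b': 0 ⇒ 3;  out={6}∪out(3)={6}
  fail(5) 'bca': from fail(4)=9 chase 'a': 9→0 ⇒ 1;  out=∅∪out(1)=∅
  fail(11) 'cca': from fail(10)=9 chase 'a': 9→0 ⇒ 1;  out=∅∪out(1)=∅
  fail(15) 'bab': from fail(14)=1 chase 'b': 1 ⇒ 2;  out=∅∪out(2)={0}
  fail(20) 'acb': from fail(19)=9 chase 'b': 9 ⇒ 25;  out={4}∪out(25)={4,6}
  fail(22) 'bbc': from fail(21)=3 chase 'c': 3 ⇒ 4;  out=∅∪out(4)=∅
  fail(6) 'bcac': from fail(5)=1 chase 'c': 1 ⇒ 19;  out=∅∪out(19)=∅
  fail(12) 'ccac': from fail(11)=1 chase 'c': 1 ⇒ 19;  out=∅∪out(19)=∅
  fail(16) 'babb': from fail(15)=2 chase 'b': 2→3 ⇒ 21;  out=∅∪out(21)=∅
  fail(23) 'bbca': from fail(22)=4 chase 'a': 4 ⇒ 5;  out=∅∪out(5)=∅
  fail(7) 'bcaca': from fail(6)=19 chase 'a': 19→9→0 ⇒ 1;  out=∅∪out(1)=∅
  fail(13) 'ccaca': from fail(12)=19 chase 'a': 19→9→0 ⇒ 1;  out={2}∪out(1)={2}
  fail(17) 'babba': from fail(16)=21 chase 'a': 21→3 ⇒ 14;  out=∅∪out(14)=∅
  fail(24) 'bbcac': from fail(23)=5 chase 'c': 5 ⇒ 6;  out={5}∪out(6)={5}
  fail(8) 'bcacab': from fail(7)=1 chase 'b': 1 ⇒ 2;  out={1}∪out(2)={0,1}
  fail(18) 'babbab': from fail(17)=14 chase 'b': 14 ⇒ 15;  out={3}∪out(15)={0,3}

Run:
pos 0 'b': at 3
pos 1 'c': at 4
pos 2 'b': at 25 (via fail)  emit P6@[1:2]
pos 3 'c': at 4 (via fail)
pos 4 'a': at 5
pos 5 'c': at 6
pos 6 'a': at 7
pos 7 'b': at 8  emit P0@[6:7],P1@[2:7]
pos 8 'c': at 4 (via fail)
pos 9 'b': at 25 (via fail)  emit P6@[8:9]
pos 10 'b': at 21 (via fail)
pos 11 'b': at 21 (via fail)
pos 12 'b': at 21 (via fail)
pos 13 'c': at 22
pos 14 'a': at 23
pos 15 'c': at 24  emit P5@[11:15]
pos 16 'a': at 7 (via fail)
pos 17 'c': at 19 (via fail)
pos 18 'b': at 20  emit P4@[16:18],P6@[17:18]
pos 19 'a': at 14 (via fail)
pos 20 'a': at 1 (via fail)
pos 21 'c': at 19
pos 22 'b': at 20  emit P4@[20:22],P6@[21:22]
pos 23 'c': at 4 (via fail)
pos 24 'c': at 10 (via fail)
pos 25 'a': at 11
pos 26 'c': at 12
pos 27 'a': at 13  emit P2@[23:27]
pos 28 'c': at 19 (via fail)
pos 29 'c': at 10 (via fail)
pos 30 'a': at 11
pos 31 'c': at 12
pos 32 'a': at 13  emit P2@[28:32]
pos 33 'c': at 19 (via fail)
pos 34 'b': at 20  emit P4@[32:34],P6@[33:34]
pos 35 'a': at 14 (via fail)
pos 36 'b': at 15  emit P0@[35:36]
pos 37 'b': at 16
pos 38 'c': at 22 (via fail)
pos 39 'a': at 23
pos 40 'c': at 24  emit P5@[36:40]
pos 41 'c': at 10 (via fail)
pos 42 'b': at 25 (via fail)  emit P6@[41:42]
pos 43 'c': at 4 (via fail)
pos 44 'b': at 25 (via fail)  emit P6@[43:44]
pos 45 'b': at 21 (via fail)
pos 46 'c': at 22
pos 47 'a': at 23
pos 48 'c': at 24  emit P5@[44:48]
pos 49 'c': at 10 (via fail)
pos 50 'c': at 10 (via fail)
pos 51 'b': at 25 (via fail)  emit P6@[50:51]
pos 52 'b': at 21 (via fail)
pos 53 'c': at 22
pos 54 'a': at 23
pos 55 'c': at 24  emit P5@[51:55]
pos 56 'a': at 7 (via fail)
pos 57 'c': at 19 (via fail)
pos 58 'b': at 20  emit P4@[56:58],P6@[57:58]
pos 59 'b': at 21 (via fail)
pos 60 'b': at 21 (via fail)
pos 61 'b': at 21 (via fail)
pos 62 'c': at 22
pos 63 'a': at 23
pos 64 'c': at 24  emit P5@[60:64]
pos 65 'a': at 7 (via fail)
pos 66 'c': at 19 (via fail)
pos 67 'b': at 20  emit P4@[65:67],P6@[66:67]
pos 68 'b': at 21 (via fail)
pos 69 'c': at 22
pos 70 'b': at 25 (via fail)  emit P6@[69:70]
pos 71 'b': at 21 (via fail)
pos 72 'b': at 21 (via fail)
pos 73 'c': at 22
pos 74 'a': at 23

All matches (sorted): [[2,6],[7,0],[7,1],[9,6],[15,5],[18,4],[18,6],[22,4],[22,6],[27,2],[32,2],[34,4],[34,6],[36,0],[40,5],[42,6],[44,6],[48,5],[51,6],[55,5],[58,4],[58,6],[64,5],[67,4],[67,6],[70,6]]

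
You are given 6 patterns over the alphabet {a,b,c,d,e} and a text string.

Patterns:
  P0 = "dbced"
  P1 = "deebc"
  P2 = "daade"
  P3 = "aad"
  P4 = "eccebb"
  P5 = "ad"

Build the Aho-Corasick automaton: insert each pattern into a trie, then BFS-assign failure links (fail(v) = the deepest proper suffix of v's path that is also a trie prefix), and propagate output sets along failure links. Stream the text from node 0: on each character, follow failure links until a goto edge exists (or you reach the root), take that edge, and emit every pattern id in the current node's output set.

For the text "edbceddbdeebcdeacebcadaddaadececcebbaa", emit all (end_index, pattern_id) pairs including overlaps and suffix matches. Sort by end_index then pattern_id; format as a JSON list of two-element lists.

Build:
Trie (insert patterns):
  0='ε' goto a→14 d→1 e→17
  1='d' goto a→10 b→2 e→6
  2='db' goto c→3
  3='dbc' goto e→4
  4='dbce' goto d→5
  5='dbced' goto ·  [P0 ends]
  6='de' goto e→7
  7='dee' goto b→8
  8='deeb' goto c→9
  9='deebc' goto ·  [P1 ends]
  10='da' goto a→11
  11='daa' goto d→12
  12='daad' goto e→13
  13='daade' goto ·  [P2 ends]
  14='a' goto a→15 d→23
  15='aa' goto d→16
  16='aad' goto ·  [P3 ends]
  17='e' goto c→18
  18='ec' goto c→19
  19='ecc' goto e→20
  20='ecce' goto b→21
  21='ecceb' goto b→22
  22='eccebb' goto ·  [P4 ends]
  23='ad' goto ·  [P5 ends]

Failure links (BFS by depth):
  fail(1) 'd': from fail(0)=0 chase 'd': 0 ⇒ 0;  out=∅∪out(0)=∅
  fail(14) 'a': from fail(0)=0 chase 'a': 0 ⇒ 0;  out=∅∪out(0)=∅
  fail(17) 'e': from fail(0)=0 chase 'e': 0 ⇒ 0;  out=∅∪out(0)=∅
  fail(2) 'db': from fail(1)=0 chase 'b': 0 ⇒ 0;  out=∅∪out(0)=∅
  fail(6) 'de': from fail(1)=0 chase 'e': 0 ⇒ 17;  out=∅∪out(17)=∅
  fail(10) 'da': from fail(1)=0 chase 'a': 0 ⇒ 14;  out=∅∪out(14)=∅
  fail(15) 'aa': from fail(14)=0 chase 'a': 0 ⇒ 14;  out=∅∪out(14)=∅
  fail(18) 'ec': from fail(17)=0 chase 'c': 0 ⇒ 0;  out=∅∪out(0)=∅
  fail(23) 'ad': from fail(14)=0 chase 'd': 0 ⇒ 1;  out={5}∪out(1)={5}
  fail(3) 'dbc': from fail(2)=0 chase 'c': 0 ⇒ 0;  out=∅∪out(0)=∅
  fail(7) 'dee': from fail(6)=17 chase 'e': 17→0 ⇒ 17;  out=∅∪out(17)=∅
  fail(11) 'daa': from fail(10)=14 chase 'a': 14 ⇒ 15;  out=∅∪out(15)=∅
  fail(16) 'aad': from fail(15)=14 chase 'd': 14 ⇒ 23;  out={3}∪out(23)={3,5}
  fail(19) 'ecc': from fail(18)=0 chase 'c': 0 ⇒ 0;  out=∅∪out(0)=∅
  fail(4) 'dbce': from fail(3)=0 chase 'e': 0 ⇒ 17;  out=∅∪out(17)=∅
  fail(8) 'deeb': from fail(7)=17 chase 'b': 17→0 ⇒ 0;  out=∅∪out(0)=∅
  fail(12) 'daad': from fail(11)=15 chase 'd': 15 ⇒ 16;  out=∅∪out(16)={3,5}
  fail(20) 'ecce': from fail(19)=0 chase 'e': 0 ⇒ 17;  out=∅∪out(17)=∅
  fail(5) 'dbced': from fail(4)=17 chase 'd': 17→0 ⇒ 1;  out={0}∪out(1)={0}
  fail(9) 'deebc': from fail(8)=0 chase 'c': 0 ⇒ 0;  out={1}∪out(0)={1}
  fail(13) 'daade': from fail(12)=16 chase 'e': 16→23→1 ⇒ 6;  out={2}∪out(6)={2}
  fail(21) 'ecceb': from fail(20)=17 chase 'b': 17→0 ⇒ 0;  out=∅∪out(0)=∅
  fail(22) 'eccebb': from fail(21)=0 chase 'b': 0 ⇒ 0;  out={4}∪out(0)={4}

Scan:
i=0 'e': node 0→17
i=1 'd': node 17→1 (fail-walked)
i=2 'b': node 1→2
i=3 'c': node 2→3
i=4 'e': node 3→4
i=5 'd': node 4→5  emit P0@[1:5]
i=6 'd': node 5→1 (fail-walked)
i=7 'b': node 1→2
i=8 'd': node 2→1 (fail-walked)
i=9 'e': node 1→6
i=10 'e': node 6→7
i=11 'b': node 7→8
i=12 'c': node 8→9  emit P1@[8:12]
i=13 'd': node 9→1 (fail-walked)
i=14 'e': node 1→6
i=15 'a': node 6→14 (fail-walked)
i=16 'c': node 14→0 (fail-walked)
i=17 'e': node 0→17
i=18 'b': node 17→0 (fail-walked)
i=19 'c': node 0→0
i=20 'a': node 0→14
i=21 'd': node 14→23  emit P5@[20:21]
i=22 'a': node 23→10 (fail-walked)
i=23 'd': node 10→23 (fail-walked)  emit P5@[22:23]
i=24 'd': node 23→1 (fail-walked)
i=25 'a': node 1→10
i=26 'a': node 10→11
i=27 'd': node 11→12  emit P3@[25:27],P5@[26:27]
i=28 'e': node 12→13  emit P2@[24:28]
i=29 'c': node 13→18 (fail-walked)
i=30 'e': node 18→17 (fail-walked)
i=31 'c': node 17→18
i=32 'c': node 18→19
i=33 'e': node 19→20
i=34 'b': node 20→21
i=35 'b': node 21→22  emit P4@[30:35]
i=36 'a': node 22→14 (fail-walked)
i=37 'a': node 14→15

Result: [[5,0],[12,1],[21,5],[23,5],[27,3],[27,5],[28,2],[35,4]]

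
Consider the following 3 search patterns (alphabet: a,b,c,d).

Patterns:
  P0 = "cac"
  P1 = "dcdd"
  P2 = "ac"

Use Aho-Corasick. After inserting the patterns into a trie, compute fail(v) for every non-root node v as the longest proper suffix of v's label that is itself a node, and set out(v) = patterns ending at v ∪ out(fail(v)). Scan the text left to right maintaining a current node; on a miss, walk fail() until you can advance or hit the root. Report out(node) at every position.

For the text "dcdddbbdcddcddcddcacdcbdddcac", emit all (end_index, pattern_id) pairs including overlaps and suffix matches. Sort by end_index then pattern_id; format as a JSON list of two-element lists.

Build automaton:
Trie (insert patterns):
  n0 'ε': a→8 c→1 d→4
  n1 'c': a→2
  n2 'ca': c→3
  n3 'cac': ·  ←P0
  n4 'd': c→5
  n5 'dc': d→6
  n6 'dcd': d→7
  n7 'dcdd': ·  ←P1
  n8 'a': c→9
  n9 'ac': ·  ←P2

Failure links (BFS by depth):
  fail(1) 'c': from fail(0)=0 chase 'c': 0 ⇒ 0;  out=∅∪out(0)=∅
  fail(4) 'd': from fail(0)=0 chase 'd': 0 ⇒ 0;  out=∅∪out(0)=∅
  fail(8) 'a': from fail(0)=0 chase 'a': 0 ⇒ 0;  out=∅∪out(0)=∅
  fail(2) 'ca': from fail(1)=0 chase 'a': 0 ⇒ 8;  out=∅∪out(8)=∅
  fail(5) 'dc': from fail(4)=0 chase 'c': 0 ⇒ 1;  out=∅∪out(1)=∅
  fail(9) 'ac': from fail(8)=0 chase 'c': 0 ⇒ 1;  out={2}∪out(1)={2}
  fail(3) 'cac': from fail(2)=8 chase 'c': 8 ⇒ 9;  out={0}∪out(9)={0,2}
  fail(6) 'dcd': from fail(5)=1 chase 'd': 1→0 ⇒ 4;  out=∅∪out(4)=∅
  fail(7) 'dcdd': from fail(6)=4 chase 'd': 4→0 ⇒ 4;  out={1}∪out(4)={1}

Scan:
[0] read 'd'  n0⇒n4
[1] read 'c'  n4⇒n5
[2] read 'd'  n5⇒n6
[3] read 'd'  n6⇒n7  emit P1@[0:3]
[4] read 'd'  n7⇒n4 (via fail)
[5] read 'b'  n4⇒n0 (via fail)
[6] read 'b'  n0⇒n0
[7] read 'd'  n0⇒n4
[8] read 'c'  n4⇒n5
[9] read 'd'  n5⇒n6
[10] read 'd'  n6⇒n7  emit P1@[7:10]
[11] read 'c'  n7⇒n5 (via fail)
[12] read 'd'  n5⇒n6
[13] read 'd'  n6⇒n7  emit P1@[10:13]
[14] read 'c'  n7⇒n5 (via fail)
[15] read 'd'  n5⇒n6
[16] read 'd'  n6⇒n7  emit P1@[13:16]
[17] read 'c'  n7⇒n5 (via fail)
[18] read 'a'  n5⇒n2 (via fail)
[19] read 'c'  n2⇒n3  emit P0@[17:19],P2@[18:19]
[20] read 'd'  n3⇒n4 (via fail)
[21] read 'c'  n4⇒n5
[22] read 'b'  n5⇒n0 (via fail)
[23] read 'd'  n0⇒n4
[24] read 'd'  n4⇒n4 (via fail)
[25] read 'd'  n4⇒n4 (via fail)
[26] read 'c'  n4⇒n5
[27] read 'a'  n5⇒n2 (via fail)
[28] read 'c'  n2⇒n3  emit P0@[26:28],P2@[27:28]

All matches (sorted): [[3,1],[10,1],[13,1],[16,1],[19,0],[19,2],[28,0],[28,2]]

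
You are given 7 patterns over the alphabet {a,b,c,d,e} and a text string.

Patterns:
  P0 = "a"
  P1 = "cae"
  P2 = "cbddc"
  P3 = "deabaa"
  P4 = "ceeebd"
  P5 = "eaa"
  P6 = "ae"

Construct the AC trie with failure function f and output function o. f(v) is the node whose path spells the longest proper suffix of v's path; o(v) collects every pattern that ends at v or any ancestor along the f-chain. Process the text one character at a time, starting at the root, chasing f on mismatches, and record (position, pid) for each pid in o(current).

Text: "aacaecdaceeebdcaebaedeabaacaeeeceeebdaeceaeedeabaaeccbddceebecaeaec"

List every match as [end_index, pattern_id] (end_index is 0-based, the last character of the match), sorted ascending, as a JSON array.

Build:
Trie nodes:
  n0 'ε': a→1 c→2 d→9 e→20
  n1 'a': e→23  ←P0
  n2 'c': a→3 b→5 e→15
  n3 'ca': e→4
  n4 'cae': ·  ←P1
  n5 'cb': d→6
  n6 'cbd': d→7
  n7 'cbdd': c→8
  n8 'cbddc': ·  ←P2
  n9 'd': e→10
  n10 'de': a→11
  n11 'dea': b→12
  n12 'deab': a→13
  n13 'deaba': a→14
  n14 'deabaa': ·  ←P3
  n15 'ce': e→16
  n16 'cee': e→17
  n17 'ceee': b→18
  n18 'ceeeb': d→19
  n19 'ceeebd': ·  ←P4
  n20 'e': a→21
  n21 'ea': a→22
  n22 'eaa': ·  ←P5
  n23 'ae': ·  ←P6

BFS fail/out derivation:
  fail(1) 'a': from fail(0)=0 chase 'a': 0 ⇒ 0;  out={0}∪out(0)={0}
  fail(2) 'c': from fail(0)=0 chase 'c': 0 ⇒ 0;  out=∅∪out(0)=∅
  fail(9) 'd': from fail(0)=0 chase 'd': 0 ⇒ 0;  out=∅∪out(0)=∅
  fail(20) 'e': from fail(0)=0 chase 'e': 0 ⇒ 0;  out=∅∪out(0)=∅
  fail(3) 'ca': from fail(2)=0 chase 'a': 0 ⇒ 1;  out=∅∪out(1)={0}
  fail(5) 'cb': from fail(2)=0 chase 'b': 0 ⇒ 0;  out=∅∪out(0)=∅
  fail(10) 'de': from fail(9)=0 chase 'e': 0 ⇒ 20;  out=∅∪out(20)=∅
  fail(15) 'ce': from fail(2)=0 chase 'e': 0 ⇒ 20;  out=∅∪out(20)=∅
  fail(21) 'ea': from fail(20)=0 chase 'a': 0 ⇒ 1;  out=∅∪out(1)={0}
  fail(23) 'ae': from fail(1)=0 chase 'e': 0 ⇒ 20;  out={6}∪out(20)={6}
  fail(4) 'cae': from fail(3)=1 chase 'e': 1 ⇒ 23;  out={1}∪out(23)={1,6}
  fail(6) 'cbd': from fail(5)=0 chase 'd': 0 ⇒ 9;  out=∅∪out(9)=∅
  fail(11) 'dea': from fail(10)=20 chase 'a': 20 ⇒ 21;  out=∅∪out(21)={0}
  fail(16) 'cee': from fail(15)=20 chase 'e': 20→0 ⇒ 20;  out=∅∪out(20)=∅
  fail(22) 'eaa': from fail(21)=1 chase 'a': 1→0 ⇒ 1;  out={5}∪out(1)={0,5}
  fail(7) 'cbdd': from fail(6)=9 chase 'd': 9→0 ⇒ 9;  out=∅∪out(9)=∅
  fail(12) 'deab': from fail(11)=21 chase 'b': 21→1→0 ⇒ 0;  out=∅∪out(0)=∅
  fail(17) 'ceee': from fail(16)=20 chase 'e': 20→0 ⇒ 20;  out=∅∪out(20)=∅
  fail(8) 'cbddc': from fail(7)=9 chase 'c': 9→0 ⇒ 2;  out={2}∪out(2)={2}
  fail(13) 'deaba': from fail(12)=0 chase 'a': 0 ⇒ 1;  out=∅∪out(1)={0}
  fail(18) 'ceeeb': from fail(17)=20 chase 'b': 20→0 ⇒ 0;  out=∅∪out(0)=∅
  fail(14) 'deabaa': from fail(13)=1 chase 'a': 1→0 ⇒ 1;  out={3}∪out(1)={0,3}
  fail(19) 'ceeebd': from fail(18)=0 chase 'd': 0 ⇒ 9;  out={4}∪out(9)={4}

Run:
pos 0 'a': at 1  ** P0@[0:0]
pos 1 'a': at 1 ·f  ** P0@[1:1]
pos 2 'c': at 2 ·f
pos 3 'a': at 3  ** P0@[3:3]
pos 4 'e': at 4  ** P1@[2:4],P6@[3:4]
pos 5 'c': at 2 ·f
pos 6 'd': at 9 ·f
pos 7 'a': at 1 ·f  ** P0@[7:7]
pos 8 'c': at 2 ·f
pos 9 'e': at 15
pos 10 'e': at 16
pos 11 'e': at 17
pos 12 'b': at 18
pos 13 'd': at 19  ** P4@[8:13]
pos 14 'c': at 2 ·f
pos 15 'a': at 3  ** P0@[15:15]
pos 16 'e': at 4  ** P1@[14:16],P6@[15:16]
pos 17 'b': at 0 ·f
pos 18 'a': at 1  ** P0@[18:18]
pos 19 'e': at 23  ** P6@[18:19]
pos 20 'd': at 9 ·f
pos 21 'e': at 10
pos 22 'a': at 11  ** P0@[22:22]
pos 23 'b': at 12
pos 24 'a': at 13  ** P0@[24:24]
pos 25 'a': at 14  ** P0@[25:25],P3@[20:25]
pos 26 'c': at 2 ·f
pos 27 'a': at 3  ** P0@[27:27]
pos 28 'e': at 4  ** P1@[26:28],P6@[27:28]
pos 29 'e': at 20 ·f
pos 30 'e': at 20 ·f
pos 31 'c': at 2 ·f
pos 32 'e': at 15
pos 33 'e': at 16
pos 34 'e': at 17
pos 35 'b': at 18
pos 36 'd': at 19  ** P4@[31:36]
pos 37 'a': at 1 ·f  ** P0@[37:37]
pos 38 'e': at 23  ** P6@[37:38]
pos 39 'c': at 2 ·f
pos 40 'e': at 15
pos 41 'a': at 21 ·f  ** P0@[41:41]
pos 42 'e': at 23 ·f  ** P6@[41:42]
pos 43 'e': at 20 ·f
pos 44 'd': at 9 ·f
pos 45 'e': at 10
pos 46 'a': at 11  ** P0@[46:46]
pos 47 'b': at 12
pos 48 'a': at 13  ** P0@[48:48]
pos 49 'a': at 14  ** P0@[49:49],P3@[44:49]
pos 50 'e': at 23 ·f  ** P6@[49:50]
pos 51 'c': at 2 ·f
pos 52 'c': at 2 ·f
pos 53 'b': at 5
pos 54 'd': at 6
pos 55 'd': at 7
pos 56 'c': at 8  ** P2@[52:56]
pos 57 'e': at 15 ·f
pos 58 'e': at 16
pos 59 'b': at 0 ·f
pos 60 'e': at 20
pos 61 'c': at 2 ·f
pos 62 'a': at 3  ** P0@[62:62]
pos 63 'e': at 4  ** P1@[61:63],P6@[62:63]
pos 64 'a': at 21 ·f  ** P0@[64:64]
pos 65 'e': at 23 ·f  ** P6@[64:65]
pos 66 'c': at 2 ·f

Result: [[0,0],[1,0],[3,0],[4,1],[4,6],[7,0],[13,4],[15,0],[16,1],[16,6],[18,0],[19,6],[22,0],[24,0],[25,0],[25,3],[27,0],[28,1],[28,6],[36,4],[37,0],[38,6],[41,0],[42,6],[46,0],[48,0],[49,0],[49,3],[50,6],[56,2],[62,0],[63,1],[63,6],[64,0],[65,6]]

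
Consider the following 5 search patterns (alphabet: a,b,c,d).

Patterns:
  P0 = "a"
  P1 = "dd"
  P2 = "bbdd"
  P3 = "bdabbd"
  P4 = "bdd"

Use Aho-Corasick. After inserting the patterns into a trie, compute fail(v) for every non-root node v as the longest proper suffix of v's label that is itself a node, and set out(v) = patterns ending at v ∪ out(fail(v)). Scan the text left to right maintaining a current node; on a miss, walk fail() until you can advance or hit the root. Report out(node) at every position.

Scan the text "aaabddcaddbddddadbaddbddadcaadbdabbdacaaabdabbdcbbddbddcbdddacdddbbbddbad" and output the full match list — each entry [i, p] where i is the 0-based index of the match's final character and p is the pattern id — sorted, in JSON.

Build:
Trie (insert patterns):
  0='ε' goto a→1 b→4 d→2
  1='a' goto ·  ←P0
  2='d' goto d→3
  3='dd' goto ·  ←P1
  4='b' goto b→5 d→8
  5='bb' goto d→6
  6='bbd' goto d→7
  7='bbdd' goto ·  ←P2
  8='bd' goto a→9 d→13
  9='bda' goto b→10
  10='bdab' goto b→11
  11='bdabb' goto d→12
  12='bdabbd' goto ·  ←P3
  13='bdd' goto ·  ←P4

Failure links (BFS by depth):
  fail(1) 'a': from fail(0)=0 chase 'a': 0 ⇒ 0;  out={0}∪out(0)={0}
  fail(2) 'd': from fail(0)=0 chase 'd': 0 ⇒ 0;  out=∅∪out(0)=∅
  fail(4) 'b': from fail(0)=0 chase 'b': 0 ⇒ 0;  out=∅∪out(0)=∅
  fail(3) 'dd': from fail(2)=0 chase 'd': 0 ⇒ 2;  out={1}∪out(2)={1}
  fail(5) 'bb': from fail(4)=0 chase 'b': 0 ⇒ 4;  out=∅∪out(4)=∅
  fail(8) 'bd': from fail(4)=0 chase 'd': 0 ⇒ 2;  out=∅∪out(2)=∅
  fail(6) 'bbd': from fail(5)=4 chase 'd': 4 ⇒ 8;  out=∅∪out(8)=∅
  fail(9) 'bda': from fail(8)=2 chase 'a': 2→0 ⇒ 1;  out=∅∪out(1)={0}
  fail(13) 'bdd': from fail(8)=2 chase 'd': 2 ⇒ 3;  out={4}∪out(3)={1,4}
  fail(7) 'bbdd': from fail(6)=8 chase 'd': 8 ⇒ 13;  out={2}∪out(13)={1,2,4}
  fail(10) 'bdab': from fail(9)=1 chase 'b': 1→0 ⇒ 4;  out=∅∪out(4)=∅
  fail(11) 'bdabb': from fail(10)=4 chase 'b': 4 ⇒ 5;  out=∅∪out(5)=∅
  fail(12) 'bdabbd': from fail(11)=5 chase 'd': 5 ⇒ 6;  out={3}∪out(6)={3}

Text stream:
i=0 'a': node 0→1  emit P0@[0:0]
i=1 'a': node 1→1 ·f  emit P0@[1:1]
i=2 'a': node 1→1 ·f  emit P0@[2:2]
i=3 'b': node 1→4 ·f
i=4 'd': node 4→8
i=5 'd': node 8→13  emit P1@[4:5],P4@[3:5]
i=6 'c': node 13→0 ·f
i=7 'a': node 0→1  emit P0@[7:7]
i=8 'd': node 1→2 ·f
i=9 'd': node 2→3  emit P1@[8:9]
i=10 'b': node 3→4 ·f
i=11 'd': node 4→8
i=12 'd': node 8→13  emit P1@[11:12],P4@[10:12]
i=13 'd': node 13→3 ·f  emit P1@[12:13]
i=14 'd': node 3→3 ·f  emit P1@[13:14]
i=15 'a': node 3→1 ·f  emit P0@[15:15]
i=16 'd': node 1→2 ·f
i=17 'b': node 2→4 ·f
i=18 'a': node 4→1 ·f  emit P0@[18:18]
i=19 'd': node 1→2 ·f
i=20 'd': node 2→3  emit P1@[19:20]
i=21 'b': node 3→4 ·f
i=22 'd': node 4→8
i=23 'd': node 8→13  emit P1@[22:23],P4@[21:23]
i=24 'a': node 13→1 ·f  emit P0@[24:24]
i=25 'd': node 1→2 ·f
i=26 'c': node 2→0 ·f
i=27 'a': node 0→1  emit P0@[27:27]
i=28 'a': node 1→1 ·f  emit P0@[28:28]
i=29 'd': node 1→2 ·f
i=30 'b': node 2→4 ·f
i=31 'd': node 4→8
i=32 'a': node 8→9  emit P0@[32:32]
i=33 'b': node 9→10
i=34 'b': node 10→11
i=35 'd': node 11→12  emit P3@[30:35]
i=36 'a': node 12→9 ·f  emit P0@[36:36]
i=37 'c': node 9→0 ·f
i=38 'a': node 0→1  emit P0@[38:38]
i=39 'a': node 1→1 ·f  emit P0@[39:39]
i=40 'a': node 1→1 ·f  emit P0@[40:40]
i=41 'b': node 1→4 ·f
i=42 'd': node 4→8
i=43 'a': node 8→9  emit P0@[43:43]
i=44 'b': node 9→10
i=45 'b': node 10→11
i=46 'd': node 11→12  emit P3@[41:46]
i=47 'c': node 12→0 ·f
i=48 'b': node 0→4
i=49 'b': node 4→5
i=50 'd': node 5→6
i=51 'd': node 6→7  emit P1@[50:51],P2@[48:51],P4@[49:51]
i=52 'b': node 7→4 ·f
i=53 'd': node 4→8
i=54 'd': node 8→13  emit P1@[53:54],P4@[52:54]
i=55 'c': node 13→0 ·f
i=56 'b': node 0→4
i=57 'd': node 4→8
i=58 'd': node 8→13  emit P1@[57:58],P4@[56:58]
i=59 'd': node 13→3 ·f  emit P1@[58:59]
i=60 'a': node 3→1 ·f  emit P0@[60:60]
i=61 'c': node 1→0 ·f
i=62 'd': node 0→2
i=63 'd': node 2→3  emit P1@[62:63]
i=64 'd': node 3→3 ·f  emit P1@[63:64]
i=65 'b': node 3→4 ·f
i=66 'b': node 4→5
i=67 'b': node 5→5 ·f
i=68 'd': node 5→6
i=69 'd': node 6→7  emit P1@[68:69],P2@[66:69],P4@[67:69]
i=70 'b': node 7→4 ·f
i=71 'a': node 4→1 ·f  emit P0@[71:71]
i=72 'd': node 1→2 ·f

All matches (sorted): [[0,0],[1,0],[2,0],[5,1],[5,4],[7,0],[9,1],[12,1],[12,4],[13,1],[14,1],[15,0],[18,0],[20,1],[23,1],[23,4],[24,0],[27,0],[28,0],[32,0],[35,3],[36,0],[38,0],[39,0],[40,0],[43,0],[46,3],[51,1],[51,2],[51,4],[54,1],[54,4],[58,1],[58,4],[59,1],[60,0],[63,1],[64,1],[69,1],[69,2],[69,4],[71,0]]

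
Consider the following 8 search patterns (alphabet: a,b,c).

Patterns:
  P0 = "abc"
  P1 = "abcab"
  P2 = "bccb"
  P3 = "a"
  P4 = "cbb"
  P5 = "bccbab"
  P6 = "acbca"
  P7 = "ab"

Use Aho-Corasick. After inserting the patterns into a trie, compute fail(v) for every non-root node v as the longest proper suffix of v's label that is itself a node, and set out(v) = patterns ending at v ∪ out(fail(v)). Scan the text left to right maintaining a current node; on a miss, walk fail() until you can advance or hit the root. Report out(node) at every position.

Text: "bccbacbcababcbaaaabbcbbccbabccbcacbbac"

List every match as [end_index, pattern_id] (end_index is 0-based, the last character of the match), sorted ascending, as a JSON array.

Build:
Trie (insert patterns):
  0='ε' goto a→1 b→6 c→10
  1='a' goto b→2 c→15  ←P3
  2='ab' goto c→3  ←P7
  3='abc' goto a→4  ←P0
  4='abca' goto b→5
  5='abcab' goto ·  ←P1
  6='b' goto c→7
  7='bc' goto c→8
  8='bcc' goto b→9
  9='bccb' goto a→13  ←P2
  10='c' goto b→11
  11='cb' goto b→12
  12='cbb' goto ·  ←P4
  13='bccba' goto b→14
  14='bccbab' goto ·  ←P5
  15='ac' goto b→16
  16='acb' goto c→17
  17='acbc' goto a→18
  18='acbca' goto ·  ←P6

BFS fail/out derivation:
  fail(1) 'a': from fail(0)=0 chase 'a': 0 ⇒ 0;  out={3}∪out(0)={3}
  fail(6) 'b': from fail(0)=0 chase 'b': 0 ⇒ 0;  out=∅∪out(0)=∅
  fail(10) 'c': from fail(0)=0 chase 'c': 0 ⇒ 0;  out=∅∪out(0)=∅
  fail(2) 'ab': from fail(1)=0 chase 'b': 0 ⇒ 6;  out={7}∪out(6)={7}
  fail(7) 'bc': from fail(6)=0 chase 'c': 0 ⇒ 10;  out=∅∪out(10)=∅
  fail(11) 'cb': from fail(10)=0 chase 'b': 0 ⇒ 6;  out=∅∪out(6)=∅
  fail(15) 'ac': from fail(1)=0 chase 'c': 0 ⇒ 10;  out=∅∪out(10)=∅
  fail(3) 'abc': from fail(2)=6 chase 'c': 6 ⇒ 7;  out={0}∪out(7)={0}
  fail(8) 'bcc': from fail(7)=10 chase 'c': 10→0 ⇒ 10;  out=∅∪out(10)=∅
  fail(12) 'cbb': from fail(11)=6 chase 'b': 6→0 ⇒ 6;  out={4}∪out(6)={4}
  fail(16) 'acb': from fail(15)=10 chase 'b': 10 ⇒ 11;  out=∅∪out(11)=∅
  fail(4) 'abca': from fail(3)=7 chase 'a': 7→10→0 ⇒ 1;  out=∅∪out(1)={3}
  fail(9) 'bccb': from fail(8)=10 chase 'b': 10 ⇒ 11;  out={2}∪out(11)={2}
  fail(17) 'acbc': from fail(16)=11 chase 'c': 11→6 ⇒ 7;  out=∅∪out(7)=∅
  fail(5) 'abcab': from fail(4)=1 chase 'b': 1 ⇒ 2;  out={1}∪out(2)={1,7}
  fail(13) 'bccba': from fail(9)=11 chase 'a': 11→6→0 ⇒ 1;  out=∅∪out(1)={3}
  fail(18) 'acbca': from fail(17)=7 chase 'a': 7→10→0 ⇒ 1;  out={6}∪out(1)={3,6}
  fail(14) 'bccbab': from fail(13)=1 chase 'b': 1 ⇒ 2;  out={5}∪out(2)={5,7}

Text stream:
[0] read 'b'  n0⇒n6
[1] read 'c'  n6⇒n7
[2] read 'c'  n7⇒n8
[3] read 'b'  n8⇒n9  → match P2@[0:3]
[4] read 'a'  n9⇒n13  → match P3@[4:4]
[5] read 'c'  n13⇒n15 ·f
[6] read 'b'  n15⇒n16
[7] read 'c'  n16⇒n17
[8] read 'a'  n17⇒n18  → match P3@[8:8],P6@[4:8]
[9] read 'b'  n18⇒n2 ·f  → match P7@[8:9]
[10] read 'a'  n2⇒n1 ·f  → match P3@[10:10]
[11] read 'b'  n1⇒n2  → match P7@[10:11]
[12] read 'c'  n2⇒n3  → match P0@[10:12]
[13] read 'b'  n3⇒n11 ·f
[14] read 'a'  n11⇒n1 ·f  → match P3@[14:14]
[15] read 'a'  n1⇒n1 ·f  → match P3@[15:15]
[16] read 'a'  n1⇒n1 ·f  → match P3@[16:16]
[17] read 'a'  n1⇒n1 ·f  → match P3@[17:17]
[18] read 'b'  n1⇒n2  → match P7@[17:18]
[19] read 'b'  n2⇒n6 ·f
[20] read 'c'  n6⇒n7
[21] read 'b'  n7⇒n11 ·f
[22] read 'b'  n11⇒n12  → match P4@[20:22]
[23] read 'c'  n12⇒n7 ·f
[24] read 'c'  n7⇒n8
[25] read 'b'  n8⇒n9  → match P2@[22:25]
[26] read 'a'  n9⇒n13  → match P3@[26:26]
[27] read 'b'  n13⇒n14  → match P5@[22:27],P7@[26:27]
[28] read 'c'  n14⇒n3 ·f  → match P0@[26:28]
[29] read 'c'  n3⇒n8 ·f
[30] read 'b'  n8⇒n9  → match P2@[27:30]
[31] read 'c'  n9⇒n7 ·f
[32] read 'a'  n7⇒n1 ·f  → match P3@[32:32]
[33] read 'c'  n1⇒n15
[34] read 'b'  n15⇒n16
[35] read 'b'  n16⇒n12 ·f  → match P4@[33:35]
[36] read 'a'  n12⇒n1 ·f  → match P3@[36:36]
[37] read 'c'  n1⇒n15

All matches (sorted): [[3,2],[4,3],[8,3],[8,6],[9,7],[10,3],[11,7],[12,0],[14,3],[15,3],[16,3],[17,3],[18,7],[22,4],[25,2],[26,3],[27,5],[27,7],[28,0],[30,2],[32,3],[35,4],[36,3]]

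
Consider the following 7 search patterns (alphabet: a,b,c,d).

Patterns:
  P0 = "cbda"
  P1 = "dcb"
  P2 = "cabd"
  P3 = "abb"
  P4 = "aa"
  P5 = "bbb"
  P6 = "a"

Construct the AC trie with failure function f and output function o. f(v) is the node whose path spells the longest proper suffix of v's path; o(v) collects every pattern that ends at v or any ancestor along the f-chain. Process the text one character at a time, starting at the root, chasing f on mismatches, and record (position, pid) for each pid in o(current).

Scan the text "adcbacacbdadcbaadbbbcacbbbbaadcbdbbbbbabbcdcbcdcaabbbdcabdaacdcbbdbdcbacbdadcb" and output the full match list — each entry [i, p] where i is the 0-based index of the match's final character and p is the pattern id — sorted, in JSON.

Build:
Trie nodes:
  n0 'ε': a→11 b→15 c→1 d→5
  n1 'c': a→8 b→2
  n2 'cb': d→3
  n3 'cbd': a→4
  n4 'cbda': ·  ←P0
  n5 'd': c→6
  n6 'dc': b→7
  n7 'dcb': ·  ←P1
  n8 'ca': b→9
  n9 'cab': d→10
  n10 'cabd': ·  ←P2
  n11 'a': a→14 b→12  ←P6
  n12 'ab': b→13
  n13 'abb': ·  ←P3
  n14 'aa': ·  ←P4
  n15 'b': b→16
  n16 'bb': b→17
  n17 'bbb': ·  ←P5

BFS fail/out derivation:
  n1('c'): parent n0 fail=0; on 'c' 0 → fail=0;  out ∅∪∅=∅
  n5('d'): parent n0 fail=0; on 'd' 0 → fail=0;  out ∅∪∅=∅
  n11('a'): parent n0 fail=0; on 'a' 0 → fail=0;  out {6}∪∅={6}
  n15('b'): parent n0 fail=0; on 'b' 0 → fail=0;  out ∅∪∅=∅
  n2('cb'): parent n1 fail=0; on 'b' 0 → fail=15;  out ∅∪∅=∅
  n6('dc'): parent n5 fail=0; on 'c' 0 → fail=1;  out ∅∪∅=∅
  n8('ca'): parent n1 fail=0; on 'a' 0 → fail=11;  out ∅∪{6}={6}
  n12('ab'): parent n11 fail=0; on 'b' 0 → fail=15;  out ∅∪∅=∅
  n14('aa'): parent n11 fail=0; on 'a' 0 → fail=11;  out {4}∪{6}={4,6}
  n16('bb'): parent n15 fail=0; on 'b' 0 → fail=15;  out ∅∪∅=∅
  n3('cbd'): parent n2 fail=15; on 'd' 15→0 → fail=5;  out ∅∪∅=∅
  n7('dcb'): parent n6 fail=1; on 'b' 1 → fail=2;  out {1}∪∅={1}
  n9('cab'): parent n8 fail=11; on 'b' 11 → fail=12;  out ∅∪∅=∅
  n13('abb'): parent n12 fail=15; on 'b' 15 → fail=16;  out {3}∪∅={3}
  n17('bbb'): parent n16 fail=15; on 'b' 15 → fail=16;  out {5}∪∅={5}
  n4('cbda'): parent n3 fail=5; on 'a' 5→0 → fail=11;  out {0}∪{6}={0,6}
  n10('cabd'): parent n9 fail=12; on 'd' 12→15→0 → fail=5;  out {2}∪∅={2}

Text stream:
[0] read 'a'  n0⇒n11  ** P6@[0:0]
[1] read 'd'  n11⇒n5 (fail-walked)
[2] read 'c'  n5⇒n6
[3] read 'b'  n6⇒n7  ** P1@[1:3]
[4] read 'a'  n7⇒n11 (fail-walked)  ** P6@[4:4]
[5] read 'c'  n11⇒n1 (fail-walked)
[6] read 'a'  n1⇒n8  ** P6@[6:6]
[7] read 'c'  n8⇒n1 (fail-walked)
[8] read 'b'  n1⇒n2
[9] read 'd'  n2⇒n3
[10] read 'a'  n3⇒n4  ** P0@[7:10],P6@[10:10]
[11] read 'd'  n4⇒n5 (fail-walked)
[12] read 'c'  n5⇒n6
[13] read 'b'  n6⇒n7  ** P1@[11:13]
[14] read 'a'  n7⇒n11 (fail-walked)  ** P6@[14:14]
[15] read 'a'  n11⇒n14  ** P4@[14:15],P6@[15:15]
[16] read 'd'  n14⇒n5 (fail-walked)
[17] read 'b'  n5⇒n15 (fail-walked)
[18] read 'b'  n15⇒n16
[19] read 'b'  n16⇒n17  ** P5@[17:19]
[20] read 'c'  n17⇒n1 (fail-walked)
[21] read 'a'  n1⇒n8  ** P6@[21:21]
[22] read 'c'  n8⇒n1 (fail-walked)
[23] read 'b'  n1⇒n2
[24] read 'b'  n2⇒n16 (fail-walked)
[25] read 'b'  n16⇒n17  ** P5@[23:25]
[26] read 'b'  n17⇒n17 (fail-walked)  ** P5@[24:26]
[27] read 'a'  n17⇒n11 (fail-walked)  ** P6@[27:27]
[28] read 'a'  n11⇒n14  ** P4@[27:28],P6@[28:28]
[29] read 'd'  n14⇒n5 (fail-walked)
[30] read 'c'  n5⇒n6
[31] read 'b'  n6⇒n7  ** P1@[29:31]
[32] read 'd'  n7⇒n3 (fail-walked)
[33] read 'b'  n3⇒n15 (fail-walked)
[34] read 'b'  n15⇒n16
[35] read 'b'  n16⇒n17  ** P5@[33:35]
[36] read 'b'  n17⇒n17 (fail-walked)  ** P5@[34:36]
[37] read 'b'  n17⇒n17 (fail-walked)  ** P5@[35:37]
[38] read 'a'  n17⇒n11 (fail-walked)  ** P6@[38:38]
[39] read 'b'  n11⇒n12
[40] read 'b'  n12⇒n13  ** P3@[38:40]
[41] read 'c'  n13⇒n1 (fail-walked)
[42] read 'd'  n1⇒n5 (fail-walked)
[43] read 'c'  n5⇒n6
[44] read 'b'  n6⇒n7  ** P1@[42:44]
[45] read 'c'  n7⇒n1 (fail-walked)
[46] read 'd'  n1⇒n5 (fail-walked)
[47] read 'c'  n5⇒n6
[48] read 'a'  n6⇒n8 (fail-walked)  ** P6@[48:48]
[49] read 'a'  n8⇒n14 (fail-walked)  ** P4@[48:49],P6@[49:49]
[50] read 'b'  n14⇒n12 (fail-walked)
[51] read 'b'  n12⇒n13  ** P3@[49:51]
[52] read 'b'  n13⇒n17 (fail-walked)  ** P5@[50:52]
[53] read 'd'  n17⇒n5 (fail-walked)
[54] read 'c'  n5⇒n6
[55] read 'a'  n6⇒n8 (fail-walked)  ** P6@[55:55]
[56] read 'b'  n8⇒n9
[57] read 'd'  n9⇒n10  ** P2@[54:57]
[58] read 'a'  n10⇒n11 (fail-walked)  ** P6@[58:58]
[59] read 'a'  n11⇒n14  ** P4@[58:59],P6@[59:59]
[60] read 'c'  n14⇒n1 (fail-walked)
[61] read 'd'  n1⇒n5 (fail-walked)
[62] read 'c'  n5⇒n6
[63] read 'b'  n6⇒n7  ** P1@[61:63]
[64] read 'b'  n7⇒n16 (fail-walked)
[65] read 'd'  n16⇒n5 (fail-walked)
[66] read 'b'  n5⇒n15 (fail-walked)
[67] read 'd'  n15⇒n5 (fail-walked)
[68] read 'c'  n5⇒n6
[69] read 'b'  n6⇒n7  ** P1@[67:69]
[70] read 'a'  n7⇒n11 (fail-walked)  ** P6@[70:70]
[71] read 'c'  n11⇒n1 (fail-walked)
[72] read 'b'  n1⇒n2
[73] read 'd'  n2⇒n3
[74] read 'a'  n3⇒n4  ** P0@[71:74],P6@[74:74]
[75] read 'd'  n4⇒n5 (fail-walked)
[76] read 'c'  n5⇒n6
[77] read 'b'  n6⇒n7  ** P1@[75:77]

All matches (sorted): [[0,6],[3,1],[4,6],[6,6],[10,0],[10,6],[13,1],[14,6],[15,4],[15,6],[19,5],[21,6],[25,5],[26,5],[27,6],[28,4],[28,6],[31,1],[35,5],[36,5],[37,5],[38,6],[40,3],[44,1],[48,6],[49,4],[49,6],[51,3],[52,5],[55,6],[57,2],[58,6],[59,4],[59,6],[63,1],[69,1],[70,6],[74,0],[74,6],[77,1]]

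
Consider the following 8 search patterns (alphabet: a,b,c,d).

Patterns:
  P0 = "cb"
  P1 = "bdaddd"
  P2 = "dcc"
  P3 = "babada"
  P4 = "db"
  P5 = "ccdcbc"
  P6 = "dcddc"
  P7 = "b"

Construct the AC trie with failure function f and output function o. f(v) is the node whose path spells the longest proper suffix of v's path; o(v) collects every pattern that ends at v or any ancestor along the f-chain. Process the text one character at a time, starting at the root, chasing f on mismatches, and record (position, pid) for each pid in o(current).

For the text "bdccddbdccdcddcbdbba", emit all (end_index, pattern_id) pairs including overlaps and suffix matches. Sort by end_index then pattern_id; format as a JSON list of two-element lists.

Build automaton:
Trie (insert patterns):
  n0 'ε': b→3 c→1 d→9
  n1 'c': b→2 c→18
  n2 'cb': ·  ←P0
  n3 'b': a→12 d→4  ←P7
  n4 'bd': a→5
  n5 'bda': d→6
  n6 'bdad': d→7
  n7 'bdadd': d→8
  n8 'bdaddd': ·  ←P1
  n9 'd': b→17 c→10
  n10 'dc': c→11 d→23
  n11 'dcc': ·  ←P2
  n12 'ba': b→13
  n13 'bab': a→14
  n14 'baba': d→15
  n15 'babad': a→16
  n16 'babada': ·  ←P3
  n17 'db': ·  ←P4
  n18 'cc': d→19
  n19 'ccd': c→20
  n20 'ccdc': b→21
  n21 'ccdcb': c→22
  n22 'ccdcbc': ·  ←P5
  n23 'dcd': d→24
  n24 'dcdd': c→25
  n25 'dcddc': ·  ←P6

Failure links (BFS by depth):
  n1('c'): parent n0 fail=0; on 'c' 0 → fail=0;  out ∅∪∅=∅
  n3('b'): parent n0 fail=0; on 'b' 0 → fail=0;  out {7}∪∅={7}
  n9('d'): parent n0 fail=0; on 'd' 0 → fail=0;  out ∅∪∅=∅
  n2('cb'): parent n1 fail=0; on 'b' 0 → fail=3;  out {0}∪{7}={0,7}
  n4('bd'): parent n3 fail=0; on 'd' 0 → fail=9;  out ∅∪∅=∅
  n10('dc'): parent n9 fail=0; on 'c' 0 → fail=1;  out ∅∪∅=∅
  n12('ba'): parent n3 fail=0; on 'a' 0 → fail=0;  out ∅∪∅=∅
  n17('db'): parent n9 fail=0; on 'b' 0 → fail=3;  out {4}∪{7}={4,7}
  n18('cc'): parent n1 fail=0; on 'c' 0 → fail=1;  out ∅∪∅=∅
  n5('bda'): parent n4 fail=9; on 'a' 9→0 → fail=0;  out ∅∪∅=∅
  n11('dcc'): parent n10 fail=1; on 'c' 1 → fail=18;  out {2}∪∅={2}
  n13('bab'): parent n12 fail=0; on 'b' 0 → fail=3;  out ∅∪{7}={7}
  n19('ccd'): parent n18 fail=1; on 'd' 1→0 → fail=9;  out ∅∪∅=∅
  n23('dcd'): parent n10 fail=1; on 'd' 1→0 → fail=9;  out ∅∪∅=∅
  n6('bdad'): parent n5 fail=0; on 'd' 0 → fail=9;  out ∅∪∅=∅
  n14('baba'): parent n13 fail=3; on 'a' 3 → fail=12;  out ∅∪∅=∅
  n20('ccdc'): parent n19 fail=9; on 'c' 9 → fail=10;  out ∅∪∅=∅
  n24('dcdd'): parent n23 fail=9; on 'd' 9→0 → fail=9;  out ∅∪∅=∅
  n7('bdadd'): parent n6 fail=9; on 'd' 9→0 → fail=9;  out ∅∪∅=∅
  n15('babad'): parent n14 fail=12; on 'd' 12→0 → fail=9;  out ∅∪∅=∅
  n21('ccdcb'): parent n20 fail=10; on 'b' 10→1 → fail=2;  out ∅∪{0,7}={0,7}
  n25('dcddc'): parent n24 fail=9; on 'c' 9 → fail=10;  out {6}∪∅={6}
  n8('bdaddd'): parent n7 fail=9; on 'd' 9→0 → fail=9;  out {1}∪∅={1}
  n16('babada'): parent n15 fail=9; on 'a' 9→0 → fail=0;  out {3}∪∅={3}
  n22('ccdcbc'): parent n21 fail=2; on 'c' 2→3→0 → fail=1;  out {5}∪∅={5}

Run:
pos 0 'b': at 3  → match P7@[0:0]
pos 1 'd': at 4
pos 2 'c': at 10 (via fail)
pos 3 'c': at 11  → match P2@[1:3]
pos 4 'd': at 19 (via fail)
pos 5 'd': at 9 (via fail)
pos 6 'b': at 17  → match P4@[5:6],P7@[6:6]
pos 7 'd': at 4 (via fail)
pos 8 'c': at 10 (via fail)
pos 9 'c': at 11  → match P2@[7:9]
pos 10 'd': at 19 (via fail)
pos 11 'c': at 20
pos 12 'd': at 23 (via fail)
pos 13 'd': at 24
pos 14 'c': at 25  → match P6@[10:14]
pos 15 'b': at 2 (via fail)  → match P0@[14:15],P7@[15:15]
pos 16 'd': at 4 (via fail)
pos 17 'b': at 17 (via fail)  → match P4@[16:17],P7@[17:17]
pos 18 'b': at 3 (via fail)  → match P7@[18:18]
pos 19 'a': at 12

Result: [[0,7],[3,2],[6,4],[6,7],[9,2],[14,6],[15,0],[15,7],[17,4],[17,7],[18,7]]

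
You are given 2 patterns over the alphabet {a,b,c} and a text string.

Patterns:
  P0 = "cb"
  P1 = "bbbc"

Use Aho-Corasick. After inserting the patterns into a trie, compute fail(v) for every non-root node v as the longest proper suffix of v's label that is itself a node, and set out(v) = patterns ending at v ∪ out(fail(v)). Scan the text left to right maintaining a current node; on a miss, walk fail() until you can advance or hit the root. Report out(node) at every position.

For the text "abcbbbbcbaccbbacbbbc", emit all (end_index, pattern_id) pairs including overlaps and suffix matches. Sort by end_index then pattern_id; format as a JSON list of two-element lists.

Build:
Trie (insert patterns):
  n0 'ε': b→3 c→1
  n1 'c': b→2
  n2 'cb': ·  ←P0
  n3 'b': b→4
  n4 'bb': b→5
  n5 'bbb': c→6
  n6 'bbbc': ·  ←P1

BFS fail/out derivation:
  fail(1) 'c': from fail(0)=0 chase 'c': 0 ⇒ 0;  out=∅∪out(0)=∅
  fail(3) 'b': from fail(0)=0 chase 'b': 0 ⇒ 0;  out=∅∪out(0)=∅
  fail(2) 'cb': from fail(1)=0 chase 'b': 0 ⇒ 3;  out={0}∪out(3)={0}
  fail(4) 'bb': from fail(3)=0 chase 'b': 0 ⇒ 3;  out=∅∪out(3)=∅
  fail(5) 'bbb': from fail(4)=3 chase 'b': 3 ⇒ 4;  out=∅∪out(4)=∅
  fail(6) 'bbbc': from fail(5)=4 chase 'c': 4→3→0 ⇒ 1;  out={1}∪out(1)={1}

Scan:
pos 0 'a': at 0
pos 1 'b': at 3
pos 2 'c': at 1 (fail-walked)
pos 3 'b': at 2  emit P0@[2:3]
pos 4 'b': at 4 (fail-walked)
pos 5 'b': at 5
pos 6 'b': at 5 (fail-walked)
pos 7 'c': at 6  emit P1@[4:7]
pos 8 'b': at 2 (fail-walked)  emit P0@[7:8]
pos 9 'a': at 0 (fail-walked)
pos 10 'c': at 1
pos 11 'c': at 1 (fail-walked)
pos 12 'b': at 2  emit P0@[11:12]
pos 13 'b': at 4 (fail-walked)
pos 14 'a': at 0 (fail-walked)
pos 15 'c': at 1
pos 16 'b': at 2  emit P0@[15:16]
pos 17 'b': at 4 (fail-walked)
pos 18 'b': at 5
pos 19 'c': at 6  emit P1@[16:19]

Result: [[3,0],[7,1],[8,0],[12,0],[16,0],[19,1]]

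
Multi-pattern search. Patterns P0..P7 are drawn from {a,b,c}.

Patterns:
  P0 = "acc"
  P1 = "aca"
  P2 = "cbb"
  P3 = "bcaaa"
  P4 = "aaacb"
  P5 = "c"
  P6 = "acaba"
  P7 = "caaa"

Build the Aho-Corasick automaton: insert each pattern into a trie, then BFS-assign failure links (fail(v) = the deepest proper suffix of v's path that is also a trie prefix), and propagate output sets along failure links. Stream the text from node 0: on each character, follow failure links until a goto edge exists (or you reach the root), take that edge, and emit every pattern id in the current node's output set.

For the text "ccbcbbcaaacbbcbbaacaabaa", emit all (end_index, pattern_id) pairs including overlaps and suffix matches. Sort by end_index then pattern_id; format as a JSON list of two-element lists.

Build automaton:
Trie nodes:
  n0 'ε': a→1 b→8 c→5
  n1 'a': a→13 c→2
  n2 'ac': a→4 c→3
  n3 'acc': ·  ←P0
  n4 'aca': b→17  ←P1
  n5 'c': a→19 b→6  ←P5
  n6 'cb': b→7
  n7 'cbb': ·  ←P2
  n8 'b': c→9
  n9 'bc': a→10
  n10 'bca': a→11
  n11 'bcaa': a→12
  n12 'bcaaa': ·  ←P3
  n13 'aa': a→14
  n14 'aaa': c→15
  n15 'aaac': b→16
  n16 'aaacb': ·  ←P4
  n17 'acab': a→18
  n18 'acaba': ·  ←P6
  n19 'ca': a→20
  n20 'caa': a→21
  n21 'caaa': ·  ←P7

Failure links (BFS by depth):
  fail(1) 'a': from fail(0)=0 chase 'a': 0 ⇒ 0;  out=∅∪out(0)=∅
  fail(5) 'c': from fail(0)=0 chase 'c': 0 ⇒ 0;  out={5}∪out(0)={5}
  fail(8) 'b': from fail(0)=0 chase 'b': 0 ⇒ 0;  out=∅∪out(0)=∅
  fail(2) 'ac': from fail(1)=0 chase 'c': 0 ⇒ 5;  out=∅∪out(5)={5}
  fail(6) 'cb': from fail(5)=0 chase 'b': 0 ⇒ 8;  out=∅∪out(8)=∅
  fail(9) 'bc': from fail(8)=0 chase 'c': 0 ⇒ 5;  out=∅∪out(5)={5}
  fail(13) 'aa': from fail(1)=0 chase 'a': 0 ⇒ 1;  out=∅∪out(1)=∅
  fail(19) 'ca': from fail(5)=0 chase 'a': 0 ⇒ 1;  out=∅∪out(1)=∅
  fail(3) 'acc': from fail(2)=5 chase 'c': 5→0 ⇒ 5;  out={0}∪out(5)={0,5}
  fail(4) 'aca': from fail(2)=5 chase 'a': 5 ⇒ 19;  out={1}∪out(19)={1}
  fail(7) 'cbb': from fail(6)=8 chase 'b': 8→0 ⇒ 8;  out={2}∪out(8)={2}
  fail(10) 'bca': from fail(9)=5 chase 'a': 5 ⇒ 19;  out=∅∪out(19)=∅
  fail(14) 'aaa': from fail(13)=1 chase 'a': 1 ⇒ 13;  out=∅∪out(13)=∅
  fail(20) 'caa': from fail(19)=1 chase 'a': 1 ⇒ 13;  out=∅∪out(13)=∅
  fail(11) 'bcaa': from fail(10)=19 chase 'a': 19 ⇒ 20;  out=∅∪out(20)=∅
  fail(15) 'aaac': from fail(14)=13 chase 'c': 13→1 ⇒ 2;  out=∅∪out(2)={5}
  fail(17) 'acab': from fail(4)=19 chase 'b': 19→1→0 ⇒ 8;  out=∅∪out(8)=∅
  fail(21) 'caaa': from fail(20)=13 chase 'a': 13 ⇒ 14;  out={7}∪out(14)={7}
  fail(12) 'bcaaa': from fail(11)=20 chase 'a': 20 ⇒ 21;  out={3}∪out(21)={3,7}
  fail(16) 'aaacb': from fail(15)=2 chase 'b': 2→5 ⇒ 6;  out={4}∪out(6)={4}
  fail(18) 'acaba': from fail(17)=8 chase 'a': 8→0 ⇒ 1;  out={6}∪out(1)={6}

Scan:
i=0 'c': node 0→5  ** P5@[0:0]
i=1 'c': node 5→5 (fail-walked)  ** P5@[1:1]
i=2 'b': node 5→6
i=3 'c': node 6→9 (fail-walked)  ** P5@[3:3]
i=4 'b': node 9→6 (fail-walked)
i=5 'b': node 6→7  ** P2@[3:5]
i=6 'c': node 7→9 (fail-walked)  ** P5@[6:6]
i=7 'a': node 9→10
i=8 'a': node 10→11
i=9 'a': node 11→12  ** P3@[5:9],P7@[6:9]
i=10 'c': node 12→15 (fail-walked)  ** P5@[10:10]
i=11 'b': node 15→16  ** P4@[7:11]
i=12 'b': node 16→7 (fail-walked)  ** P2@[10:12]
i=13 'c': node 7→9 (fail-walked)  ** P5@[13:13]
i=14 'b': node 9→6 (fail-walked)
i=15 'b': node 6→7  ** P2@[13:15]
i=16 'a': node 7→1 (fail-walked)
i=17 'a': node 1→13
i=18 'c': node 13→2 (fail-walked)  ** P5@[18:18]
i=19 'a': node 2→4  ** P1@[17:19]
i=20 'a': node 4→20 (fail-walked)
i=21 'b': node 20→8 (fail-walked)
i=22 'a': node 8→1 (fail-walked)
i=23 'a': node 1→13

Matches: [[0,5],[1,5],[3,5],[5,2],[6,5],[9,3],[9,7],[10,5],[11,4],[12,2],[13,5],[15,2],[18,5],[19,1]]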